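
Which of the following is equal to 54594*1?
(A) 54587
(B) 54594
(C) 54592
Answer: B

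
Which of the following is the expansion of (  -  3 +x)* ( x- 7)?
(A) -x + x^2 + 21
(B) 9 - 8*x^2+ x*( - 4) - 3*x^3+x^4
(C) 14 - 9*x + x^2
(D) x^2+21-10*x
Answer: D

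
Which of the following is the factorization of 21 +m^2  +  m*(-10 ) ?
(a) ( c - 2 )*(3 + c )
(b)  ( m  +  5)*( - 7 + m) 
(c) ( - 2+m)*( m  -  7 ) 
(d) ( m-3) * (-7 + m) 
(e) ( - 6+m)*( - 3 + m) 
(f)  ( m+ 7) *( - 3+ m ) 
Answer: d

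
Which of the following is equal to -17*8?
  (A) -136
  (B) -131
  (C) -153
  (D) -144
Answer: A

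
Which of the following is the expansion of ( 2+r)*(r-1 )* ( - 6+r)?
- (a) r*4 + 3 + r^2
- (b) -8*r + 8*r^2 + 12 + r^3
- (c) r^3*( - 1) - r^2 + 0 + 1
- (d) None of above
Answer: d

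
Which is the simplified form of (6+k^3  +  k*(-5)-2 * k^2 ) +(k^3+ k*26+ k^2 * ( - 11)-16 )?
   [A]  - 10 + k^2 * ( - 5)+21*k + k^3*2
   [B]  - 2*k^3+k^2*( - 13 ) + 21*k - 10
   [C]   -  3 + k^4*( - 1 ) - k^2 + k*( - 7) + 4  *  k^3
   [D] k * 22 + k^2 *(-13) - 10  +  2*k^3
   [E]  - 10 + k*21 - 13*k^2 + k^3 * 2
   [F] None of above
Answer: E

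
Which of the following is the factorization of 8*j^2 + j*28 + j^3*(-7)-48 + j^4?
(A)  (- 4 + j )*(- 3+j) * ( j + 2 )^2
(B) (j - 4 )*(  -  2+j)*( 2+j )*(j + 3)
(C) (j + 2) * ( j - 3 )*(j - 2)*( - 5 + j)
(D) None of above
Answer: D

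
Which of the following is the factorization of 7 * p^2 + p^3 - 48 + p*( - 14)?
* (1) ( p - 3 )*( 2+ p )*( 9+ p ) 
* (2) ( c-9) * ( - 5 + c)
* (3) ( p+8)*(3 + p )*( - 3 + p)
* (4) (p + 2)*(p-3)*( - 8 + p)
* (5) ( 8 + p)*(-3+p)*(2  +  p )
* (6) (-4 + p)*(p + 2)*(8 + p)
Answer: 5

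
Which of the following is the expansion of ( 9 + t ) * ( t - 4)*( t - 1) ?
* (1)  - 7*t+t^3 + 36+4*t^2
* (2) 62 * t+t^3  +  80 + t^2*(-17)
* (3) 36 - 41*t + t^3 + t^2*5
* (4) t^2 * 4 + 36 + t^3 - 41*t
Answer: 4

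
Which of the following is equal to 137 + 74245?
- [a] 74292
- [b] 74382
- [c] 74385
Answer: b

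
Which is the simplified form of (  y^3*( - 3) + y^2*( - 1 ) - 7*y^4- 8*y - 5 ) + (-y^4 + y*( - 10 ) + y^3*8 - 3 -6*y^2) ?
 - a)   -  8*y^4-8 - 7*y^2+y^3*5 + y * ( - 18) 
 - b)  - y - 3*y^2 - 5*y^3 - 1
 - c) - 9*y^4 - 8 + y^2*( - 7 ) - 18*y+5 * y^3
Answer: a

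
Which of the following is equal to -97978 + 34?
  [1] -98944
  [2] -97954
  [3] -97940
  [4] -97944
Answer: 4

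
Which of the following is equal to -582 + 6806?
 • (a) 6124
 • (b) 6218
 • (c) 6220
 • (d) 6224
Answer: d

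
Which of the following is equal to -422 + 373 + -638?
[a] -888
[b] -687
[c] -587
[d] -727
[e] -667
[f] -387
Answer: b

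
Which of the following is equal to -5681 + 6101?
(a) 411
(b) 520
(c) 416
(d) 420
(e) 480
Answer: d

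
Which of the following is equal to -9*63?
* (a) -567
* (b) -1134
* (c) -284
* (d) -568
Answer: a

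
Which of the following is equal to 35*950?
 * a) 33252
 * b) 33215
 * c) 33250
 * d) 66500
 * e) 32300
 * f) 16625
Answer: c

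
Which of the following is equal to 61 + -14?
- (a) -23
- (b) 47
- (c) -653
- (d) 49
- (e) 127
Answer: b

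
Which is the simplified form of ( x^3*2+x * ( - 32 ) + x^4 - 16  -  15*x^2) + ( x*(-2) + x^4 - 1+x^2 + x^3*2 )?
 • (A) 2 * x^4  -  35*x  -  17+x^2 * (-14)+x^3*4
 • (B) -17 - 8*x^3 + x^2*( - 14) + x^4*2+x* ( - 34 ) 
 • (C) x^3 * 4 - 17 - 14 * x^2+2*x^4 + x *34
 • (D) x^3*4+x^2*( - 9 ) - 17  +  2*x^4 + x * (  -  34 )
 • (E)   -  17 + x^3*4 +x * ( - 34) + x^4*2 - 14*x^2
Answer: E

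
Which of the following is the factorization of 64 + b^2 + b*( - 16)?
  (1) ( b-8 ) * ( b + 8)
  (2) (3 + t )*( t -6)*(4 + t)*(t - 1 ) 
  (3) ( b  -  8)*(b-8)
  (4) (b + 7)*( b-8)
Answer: 3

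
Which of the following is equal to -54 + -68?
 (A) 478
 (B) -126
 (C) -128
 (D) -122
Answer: D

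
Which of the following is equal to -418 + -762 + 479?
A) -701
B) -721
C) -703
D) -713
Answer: A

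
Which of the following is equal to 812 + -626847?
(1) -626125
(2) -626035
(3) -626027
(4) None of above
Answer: 2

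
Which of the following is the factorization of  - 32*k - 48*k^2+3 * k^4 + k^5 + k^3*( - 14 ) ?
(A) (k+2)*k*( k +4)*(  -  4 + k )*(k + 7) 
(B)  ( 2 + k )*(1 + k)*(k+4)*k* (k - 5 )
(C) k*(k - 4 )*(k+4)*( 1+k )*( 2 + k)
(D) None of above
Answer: C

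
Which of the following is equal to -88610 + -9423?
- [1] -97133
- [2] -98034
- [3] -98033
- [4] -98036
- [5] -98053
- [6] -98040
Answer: 3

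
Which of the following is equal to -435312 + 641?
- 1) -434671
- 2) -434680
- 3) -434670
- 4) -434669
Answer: 1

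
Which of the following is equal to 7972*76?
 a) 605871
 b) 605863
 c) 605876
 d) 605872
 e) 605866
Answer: d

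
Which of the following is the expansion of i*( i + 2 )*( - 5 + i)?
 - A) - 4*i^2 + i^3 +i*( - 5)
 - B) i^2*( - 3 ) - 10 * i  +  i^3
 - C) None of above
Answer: B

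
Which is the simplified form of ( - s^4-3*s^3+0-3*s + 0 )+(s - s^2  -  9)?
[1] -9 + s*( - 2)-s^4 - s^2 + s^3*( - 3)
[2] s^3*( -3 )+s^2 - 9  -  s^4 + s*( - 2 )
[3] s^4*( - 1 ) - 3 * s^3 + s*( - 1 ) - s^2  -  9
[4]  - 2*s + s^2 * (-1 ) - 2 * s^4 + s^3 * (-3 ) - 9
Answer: 1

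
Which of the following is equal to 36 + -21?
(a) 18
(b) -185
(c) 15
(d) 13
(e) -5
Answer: c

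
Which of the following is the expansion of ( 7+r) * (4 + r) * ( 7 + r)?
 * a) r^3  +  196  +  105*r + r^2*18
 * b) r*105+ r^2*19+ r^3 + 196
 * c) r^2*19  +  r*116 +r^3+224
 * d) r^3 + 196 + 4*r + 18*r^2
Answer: a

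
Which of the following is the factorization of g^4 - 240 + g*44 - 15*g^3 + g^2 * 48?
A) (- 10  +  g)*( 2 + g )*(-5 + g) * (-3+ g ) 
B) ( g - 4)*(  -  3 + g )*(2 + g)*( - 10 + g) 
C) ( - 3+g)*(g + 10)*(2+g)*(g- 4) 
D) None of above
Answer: B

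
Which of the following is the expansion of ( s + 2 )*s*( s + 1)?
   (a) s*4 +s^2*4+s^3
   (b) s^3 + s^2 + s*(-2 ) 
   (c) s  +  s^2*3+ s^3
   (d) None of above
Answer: d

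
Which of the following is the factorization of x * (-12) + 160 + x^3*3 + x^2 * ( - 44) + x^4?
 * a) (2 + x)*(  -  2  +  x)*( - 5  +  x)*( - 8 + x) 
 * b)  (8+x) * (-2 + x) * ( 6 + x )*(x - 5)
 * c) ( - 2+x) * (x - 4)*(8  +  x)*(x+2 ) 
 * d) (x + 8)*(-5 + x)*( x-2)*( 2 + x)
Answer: d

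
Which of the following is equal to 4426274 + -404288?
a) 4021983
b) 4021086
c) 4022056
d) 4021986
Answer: d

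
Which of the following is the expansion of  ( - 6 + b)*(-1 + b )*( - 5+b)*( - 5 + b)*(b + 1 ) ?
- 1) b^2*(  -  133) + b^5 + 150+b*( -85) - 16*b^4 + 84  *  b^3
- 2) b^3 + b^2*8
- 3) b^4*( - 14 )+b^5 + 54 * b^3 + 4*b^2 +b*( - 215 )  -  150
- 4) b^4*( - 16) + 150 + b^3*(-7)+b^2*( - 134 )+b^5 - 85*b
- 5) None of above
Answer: 5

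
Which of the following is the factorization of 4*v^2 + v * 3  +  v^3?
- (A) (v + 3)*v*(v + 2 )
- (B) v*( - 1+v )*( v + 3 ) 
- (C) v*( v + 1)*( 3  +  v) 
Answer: C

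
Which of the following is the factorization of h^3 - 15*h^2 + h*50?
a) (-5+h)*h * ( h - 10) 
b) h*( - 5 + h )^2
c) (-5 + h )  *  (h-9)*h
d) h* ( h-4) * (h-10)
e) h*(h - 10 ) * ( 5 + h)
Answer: a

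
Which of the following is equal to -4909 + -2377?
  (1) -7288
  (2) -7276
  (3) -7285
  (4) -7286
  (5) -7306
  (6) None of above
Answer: 4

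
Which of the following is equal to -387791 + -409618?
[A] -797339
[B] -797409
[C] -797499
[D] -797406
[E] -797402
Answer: B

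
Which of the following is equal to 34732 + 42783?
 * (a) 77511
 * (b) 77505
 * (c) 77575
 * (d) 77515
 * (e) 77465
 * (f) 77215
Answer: d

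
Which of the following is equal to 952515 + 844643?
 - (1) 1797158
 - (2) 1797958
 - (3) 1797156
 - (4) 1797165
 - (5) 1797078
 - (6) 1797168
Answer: 1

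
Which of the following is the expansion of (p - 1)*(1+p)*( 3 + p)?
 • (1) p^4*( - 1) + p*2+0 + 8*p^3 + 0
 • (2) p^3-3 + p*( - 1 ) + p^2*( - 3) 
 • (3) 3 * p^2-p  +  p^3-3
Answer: 3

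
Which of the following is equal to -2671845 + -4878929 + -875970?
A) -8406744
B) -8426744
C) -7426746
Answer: B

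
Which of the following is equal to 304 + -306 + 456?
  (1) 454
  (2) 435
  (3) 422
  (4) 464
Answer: 1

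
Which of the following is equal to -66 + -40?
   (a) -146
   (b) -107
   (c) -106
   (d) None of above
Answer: c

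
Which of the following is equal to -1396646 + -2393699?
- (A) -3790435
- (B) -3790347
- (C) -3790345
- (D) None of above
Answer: C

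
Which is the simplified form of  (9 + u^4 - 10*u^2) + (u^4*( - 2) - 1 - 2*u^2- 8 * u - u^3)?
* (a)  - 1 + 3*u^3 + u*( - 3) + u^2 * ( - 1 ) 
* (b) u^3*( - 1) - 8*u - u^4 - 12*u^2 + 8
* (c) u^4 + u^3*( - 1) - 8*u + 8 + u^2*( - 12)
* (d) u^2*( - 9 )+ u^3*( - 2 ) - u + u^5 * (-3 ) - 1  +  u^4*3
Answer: b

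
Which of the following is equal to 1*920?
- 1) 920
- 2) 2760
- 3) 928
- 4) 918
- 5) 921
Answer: 1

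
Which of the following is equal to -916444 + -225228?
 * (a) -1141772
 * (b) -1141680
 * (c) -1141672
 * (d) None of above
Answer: c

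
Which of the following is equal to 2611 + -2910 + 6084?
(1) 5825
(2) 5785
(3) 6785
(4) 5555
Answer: 2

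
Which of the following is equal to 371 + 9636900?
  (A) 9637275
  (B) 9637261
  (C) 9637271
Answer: C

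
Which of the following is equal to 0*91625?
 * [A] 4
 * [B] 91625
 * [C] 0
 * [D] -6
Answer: C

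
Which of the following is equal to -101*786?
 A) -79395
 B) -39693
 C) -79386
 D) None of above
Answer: C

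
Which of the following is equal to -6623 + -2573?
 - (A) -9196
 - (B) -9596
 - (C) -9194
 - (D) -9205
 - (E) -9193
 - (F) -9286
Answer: A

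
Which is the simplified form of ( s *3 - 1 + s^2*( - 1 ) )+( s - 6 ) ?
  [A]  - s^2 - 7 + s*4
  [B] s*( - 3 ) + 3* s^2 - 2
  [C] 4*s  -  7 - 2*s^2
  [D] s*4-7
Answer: A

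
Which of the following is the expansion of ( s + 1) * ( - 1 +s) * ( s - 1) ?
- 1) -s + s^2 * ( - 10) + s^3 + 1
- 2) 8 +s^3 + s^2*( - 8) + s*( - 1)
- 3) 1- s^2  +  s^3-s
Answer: 3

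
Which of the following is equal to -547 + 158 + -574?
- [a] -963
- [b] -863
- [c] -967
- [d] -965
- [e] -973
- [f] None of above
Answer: a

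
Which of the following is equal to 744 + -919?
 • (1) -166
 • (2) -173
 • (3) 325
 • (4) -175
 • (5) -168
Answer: 4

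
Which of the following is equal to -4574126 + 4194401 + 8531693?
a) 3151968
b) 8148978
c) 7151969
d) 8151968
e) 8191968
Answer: d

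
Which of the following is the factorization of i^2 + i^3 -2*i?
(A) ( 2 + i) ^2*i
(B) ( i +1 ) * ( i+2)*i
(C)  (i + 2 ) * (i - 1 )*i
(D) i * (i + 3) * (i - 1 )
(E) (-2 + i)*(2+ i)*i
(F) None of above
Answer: C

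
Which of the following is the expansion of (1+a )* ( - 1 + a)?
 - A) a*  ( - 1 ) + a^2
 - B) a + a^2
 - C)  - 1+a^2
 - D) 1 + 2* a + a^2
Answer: C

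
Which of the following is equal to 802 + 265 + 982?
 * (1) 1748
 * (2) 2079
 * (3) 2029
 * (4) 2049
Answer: 4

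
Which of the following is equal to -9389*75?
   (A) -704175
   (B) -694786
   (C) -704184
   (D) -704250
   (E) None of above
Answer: A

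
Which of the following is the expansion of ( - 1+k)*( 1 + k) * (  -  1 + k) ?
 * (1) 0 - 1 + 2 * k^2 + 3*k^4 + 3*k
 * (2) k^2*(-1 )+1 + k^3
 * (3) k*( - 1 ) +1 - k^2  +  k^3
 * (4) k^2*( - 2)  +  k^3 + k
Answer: 3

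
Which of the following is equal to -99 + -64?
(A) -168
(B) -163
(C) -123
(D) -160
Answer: B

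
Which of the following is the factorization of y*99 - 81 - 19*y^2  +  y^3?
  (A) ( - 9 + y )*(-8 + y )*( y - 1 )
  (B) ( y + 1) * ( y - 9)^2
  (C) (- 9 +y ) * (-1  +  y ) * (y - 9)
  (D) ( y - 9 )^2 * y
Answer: C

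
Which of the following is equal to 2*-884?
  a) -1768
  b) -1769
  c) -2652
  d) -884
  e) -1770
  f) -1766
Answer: a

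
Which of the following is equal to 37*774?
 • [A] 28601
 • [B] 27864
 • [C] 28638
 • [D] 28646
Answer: C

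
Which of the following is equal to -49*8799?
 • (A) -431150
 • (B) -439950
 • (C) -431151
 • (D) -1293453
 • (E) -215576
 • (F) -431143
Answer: C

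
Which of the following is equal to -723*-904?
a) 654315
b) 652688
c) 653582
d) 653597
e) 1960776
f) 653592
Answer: f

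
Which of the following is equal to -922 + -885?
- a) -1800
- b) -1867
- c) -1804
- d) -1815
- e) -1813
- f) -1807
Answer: f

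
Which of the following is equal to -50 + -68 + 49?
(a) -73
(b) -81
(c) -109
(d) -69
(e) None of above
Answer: d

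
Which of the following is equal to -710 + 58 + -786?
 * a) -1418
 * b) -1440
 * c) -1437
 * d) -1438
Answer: d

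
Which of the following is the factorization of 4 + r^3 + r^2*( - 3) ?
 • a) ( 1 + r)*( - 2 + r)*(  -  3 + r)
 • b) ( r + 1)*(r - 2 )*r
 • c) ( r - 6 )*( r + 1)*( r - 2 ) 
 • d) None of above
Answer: d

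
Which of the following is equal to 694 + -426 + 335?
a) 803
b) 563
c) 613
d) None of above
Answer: d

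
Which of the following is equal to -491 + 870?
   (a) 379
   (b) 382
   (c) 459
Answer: a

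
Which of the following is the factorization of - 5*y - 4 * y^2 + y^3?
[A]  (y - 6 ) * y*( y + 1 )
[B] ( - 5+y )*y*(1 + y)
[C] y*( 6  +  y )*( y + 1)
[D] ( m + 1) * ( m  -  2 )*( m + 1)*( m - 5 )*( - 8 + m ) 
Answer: B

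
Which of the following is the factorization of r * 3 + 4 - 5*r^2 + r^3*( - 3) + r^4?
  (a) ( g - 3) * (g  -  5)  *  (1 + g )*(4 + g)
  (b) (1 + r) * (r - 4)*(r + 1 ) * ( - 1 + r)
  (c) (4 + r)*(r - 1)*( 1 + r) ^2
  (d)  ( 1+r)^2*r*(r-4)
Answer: b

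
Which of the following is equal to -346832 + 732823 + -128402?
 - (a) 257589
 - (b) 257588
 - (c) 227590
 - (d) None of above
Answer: a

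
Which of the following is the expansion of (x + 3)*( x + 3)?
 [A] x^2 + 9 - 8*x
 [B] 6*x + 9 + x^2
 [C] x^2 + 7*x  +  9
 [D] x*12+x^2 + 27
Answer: B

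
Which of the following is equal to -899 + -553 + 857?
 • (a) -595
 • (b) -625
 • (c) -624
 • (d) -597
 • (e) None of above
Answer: a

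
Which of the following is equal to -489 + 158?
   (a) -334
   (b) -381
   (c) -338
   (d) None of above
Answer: d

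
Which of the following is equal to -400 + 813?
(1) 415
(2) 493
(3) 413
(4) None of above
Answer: 3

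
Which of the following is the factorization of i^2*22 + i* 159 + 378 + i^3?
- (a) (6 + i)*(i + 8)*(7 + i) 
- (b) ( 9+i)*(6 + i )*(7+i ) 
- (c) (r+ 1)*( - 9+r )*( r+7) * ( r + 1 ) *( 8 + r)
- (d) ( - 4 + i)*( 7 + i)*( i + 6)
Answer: b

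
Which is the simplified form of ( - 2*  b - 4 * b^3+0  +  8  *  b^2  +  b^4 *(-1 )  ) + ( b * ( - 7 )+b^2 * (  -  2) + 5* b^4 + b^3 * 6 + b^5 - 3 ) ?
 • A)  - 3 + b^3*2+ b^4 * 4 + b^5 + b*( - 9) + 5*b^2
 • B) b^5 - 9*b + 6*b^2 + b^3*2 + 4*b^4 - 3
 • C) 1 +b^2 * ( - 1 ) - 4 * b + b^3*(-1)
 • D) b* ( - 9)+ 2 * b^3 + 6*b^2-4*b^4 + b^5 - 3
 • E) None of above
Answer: B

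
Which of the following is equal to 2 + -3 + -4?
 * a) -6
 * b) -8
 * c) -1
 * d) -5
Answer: d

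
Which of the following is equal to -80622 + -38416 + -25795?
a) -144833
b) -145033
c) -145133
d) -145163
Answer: a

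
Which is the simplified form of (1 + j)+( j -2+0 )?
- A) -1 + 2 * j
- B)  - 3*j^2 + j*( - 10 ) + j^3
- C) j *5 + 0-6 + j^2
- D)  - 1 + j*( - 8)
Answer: A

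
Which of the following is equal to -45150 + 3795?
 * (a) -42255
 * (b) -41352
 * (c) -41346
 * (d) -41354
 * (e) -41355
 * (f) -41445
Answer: e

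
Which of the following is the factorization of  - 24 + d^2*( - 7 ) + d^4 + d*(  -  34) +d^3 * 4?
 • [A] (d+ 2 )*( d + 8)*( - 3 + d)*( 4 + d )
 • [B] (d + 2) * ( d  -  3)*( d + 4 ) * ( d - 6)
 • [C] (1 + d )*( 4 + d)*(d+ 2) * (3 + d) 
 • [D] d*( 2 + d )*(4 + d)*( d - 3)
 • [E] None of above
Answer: E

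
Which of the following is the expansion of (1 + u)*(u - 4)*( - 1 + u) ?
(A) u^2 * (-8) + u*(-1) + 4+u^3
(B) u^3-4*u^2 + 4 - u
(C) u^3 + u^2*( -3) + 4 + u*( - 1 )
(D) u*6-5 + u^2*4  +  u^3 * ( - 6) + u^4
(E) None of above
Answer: B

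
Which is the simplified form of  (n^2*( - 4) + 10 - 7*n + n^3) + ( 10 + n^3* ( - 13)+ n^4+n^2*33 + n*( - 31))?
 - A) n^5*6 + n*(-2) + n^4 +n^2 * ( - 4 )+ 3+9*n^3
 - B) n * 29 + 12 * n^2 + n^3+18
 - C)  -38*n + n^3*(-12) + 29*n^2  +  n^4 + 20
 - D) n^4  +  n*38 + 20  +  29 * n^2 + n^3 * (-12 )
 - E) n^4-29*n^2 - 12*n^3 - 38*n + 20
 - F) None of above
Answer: C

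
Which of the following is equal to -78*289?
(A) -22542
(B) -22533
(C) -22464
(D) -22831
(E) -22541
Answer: A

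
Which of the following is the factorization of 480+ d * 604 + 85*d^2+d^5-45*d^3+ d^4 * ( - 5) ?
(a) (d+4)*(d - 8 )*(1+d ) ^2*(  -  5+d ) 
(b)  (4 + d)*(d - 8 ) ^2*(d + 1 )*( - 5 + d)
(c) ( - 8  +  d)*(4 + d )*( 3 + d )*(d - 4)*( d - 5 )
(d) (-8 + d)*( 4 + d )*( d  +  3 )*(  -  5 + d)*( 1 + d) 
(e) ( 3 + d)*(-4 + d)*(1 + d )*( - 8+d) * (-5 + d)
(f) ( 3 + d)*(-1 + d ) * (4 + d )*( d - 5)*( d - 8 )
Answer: d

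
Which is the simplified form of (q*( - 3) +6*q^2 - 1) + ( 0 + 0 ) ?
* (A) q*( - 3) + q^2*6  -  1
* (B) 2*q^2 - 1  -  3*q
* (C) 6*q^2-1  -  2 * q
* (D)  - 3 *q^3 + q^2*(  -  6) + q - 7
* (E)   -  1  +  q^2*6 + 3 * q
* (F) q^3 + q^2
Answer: A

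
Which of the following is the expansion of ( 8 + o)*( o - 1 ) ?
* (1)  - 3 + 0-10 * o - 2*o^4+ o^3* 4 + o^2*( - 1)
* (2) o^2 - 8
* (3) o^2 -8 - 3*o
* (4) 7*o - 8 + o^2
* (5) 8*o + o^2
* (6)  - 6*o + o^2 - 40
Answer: 4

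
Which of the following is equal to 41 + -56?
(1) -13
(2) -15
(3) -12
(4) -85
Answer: 2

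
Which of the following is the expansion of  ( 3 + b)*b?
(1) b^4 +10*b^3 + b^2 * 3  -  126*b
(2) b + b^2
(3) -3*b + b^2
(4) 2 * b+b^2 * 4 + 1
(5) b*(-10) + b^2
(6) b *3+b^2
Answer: 6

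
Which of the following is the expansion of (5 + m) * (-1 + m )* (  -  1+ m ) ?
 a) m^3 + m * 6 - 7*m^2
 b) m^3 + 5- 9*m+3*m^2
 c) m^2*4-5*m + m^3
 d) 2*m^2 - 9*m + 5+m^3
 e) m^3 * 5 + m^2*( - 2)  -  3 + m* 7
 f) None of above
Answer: b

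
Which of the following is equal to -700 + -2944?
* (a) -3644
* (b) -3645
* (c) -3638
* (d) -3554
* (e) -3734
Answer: a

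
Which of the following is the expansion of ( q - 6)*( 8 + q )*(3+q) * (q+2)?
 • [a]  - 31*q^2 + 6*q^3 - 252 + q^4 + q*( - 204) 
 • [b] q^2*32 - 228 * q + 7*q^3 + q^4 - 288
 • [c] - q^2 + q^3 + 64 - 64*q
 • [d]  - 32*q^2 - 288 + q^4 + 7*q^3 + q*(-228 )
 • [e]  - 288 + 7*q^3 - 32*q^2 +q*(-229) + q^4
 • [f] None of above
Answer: d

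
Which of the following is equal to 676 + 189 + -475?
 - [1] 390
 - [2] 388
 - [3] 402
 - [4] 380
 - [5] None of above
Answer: 1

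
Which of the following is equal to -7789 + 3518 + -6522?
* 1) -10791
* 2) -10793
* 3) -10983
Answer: 2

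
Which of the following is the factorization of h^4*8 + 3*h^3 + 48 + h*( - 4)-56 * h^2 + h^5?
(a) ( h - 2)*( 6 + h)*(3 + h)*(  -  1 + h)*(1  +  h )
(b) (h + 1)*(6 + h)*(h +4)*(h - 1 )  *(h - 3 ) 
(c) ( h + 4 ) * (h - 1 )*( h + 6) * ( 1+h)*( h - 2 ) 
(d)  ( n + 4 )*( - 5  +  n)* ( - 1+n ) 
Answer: c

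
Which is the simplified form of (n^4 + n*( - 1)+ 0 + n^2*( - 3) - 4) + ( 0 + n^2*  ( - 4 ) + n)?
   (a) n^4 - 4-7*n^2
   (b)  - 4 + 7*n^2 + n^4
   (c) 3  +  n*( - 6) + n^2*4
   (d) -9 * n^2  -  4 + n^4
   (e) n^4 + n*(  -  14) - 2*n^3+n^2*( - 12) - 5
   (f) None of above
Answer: a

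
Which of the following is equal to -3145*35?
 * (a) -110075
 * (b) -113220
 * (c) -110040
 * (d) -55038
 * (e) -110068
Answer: a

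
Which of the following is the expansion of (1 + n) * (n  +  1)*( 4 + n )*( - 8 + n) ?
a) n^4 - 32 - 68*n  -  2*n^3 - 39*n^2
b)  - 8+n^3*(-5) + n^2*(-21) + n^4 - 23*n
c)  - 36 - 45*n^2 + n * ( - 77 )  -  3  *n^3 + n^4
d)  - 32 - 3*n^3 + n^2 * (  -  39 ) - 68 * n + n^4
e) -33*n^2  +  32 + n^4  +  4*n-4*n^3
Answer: a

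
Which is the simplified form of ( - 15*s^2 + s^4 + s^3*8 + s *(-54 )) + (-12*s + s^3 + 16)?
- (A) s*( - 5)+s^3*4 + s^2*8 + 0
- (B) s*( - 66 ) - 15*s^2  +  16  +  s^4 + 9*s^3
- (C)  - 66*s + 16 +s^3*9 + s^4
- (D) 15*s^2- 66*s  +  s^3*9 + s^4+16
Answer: B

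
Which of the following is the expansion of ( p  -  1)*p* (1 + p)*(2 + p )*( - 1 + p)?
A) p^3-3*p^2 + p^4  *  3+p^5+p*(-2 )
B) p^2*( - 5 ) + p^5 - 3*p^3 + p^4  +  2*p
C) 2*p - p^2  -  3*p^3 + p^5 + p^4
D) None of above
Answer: C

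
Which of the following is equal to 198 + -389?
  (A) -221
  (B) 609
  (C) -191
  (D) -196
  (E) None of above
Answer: C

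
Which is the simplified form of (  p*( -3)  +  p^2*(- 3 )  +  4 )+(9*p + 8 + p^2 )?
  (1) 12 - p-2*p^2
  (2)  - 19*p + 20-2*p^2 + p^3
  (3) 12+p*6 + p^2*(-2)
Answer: 3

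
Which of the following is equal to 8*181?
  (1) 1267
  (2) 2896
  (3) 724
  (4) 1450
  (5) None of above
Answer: 5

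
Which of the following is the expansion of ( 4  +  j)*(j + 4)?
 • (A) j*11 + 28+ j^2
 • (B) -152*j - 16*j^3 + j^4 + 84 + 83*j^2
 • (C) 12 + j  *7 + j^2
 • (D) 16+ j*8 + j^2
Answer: D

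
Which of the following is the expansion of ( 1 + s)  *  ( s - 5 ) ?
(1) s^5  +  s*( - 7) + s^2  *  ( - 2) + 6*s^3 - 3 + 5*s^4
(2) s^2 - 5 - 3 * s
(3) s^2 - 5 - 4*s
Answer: 3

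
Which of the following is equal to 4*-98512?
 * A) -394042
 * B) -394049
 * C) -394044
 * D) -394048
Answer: D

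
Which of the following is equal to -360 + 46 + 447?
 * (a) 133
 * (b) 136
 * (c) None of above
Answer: a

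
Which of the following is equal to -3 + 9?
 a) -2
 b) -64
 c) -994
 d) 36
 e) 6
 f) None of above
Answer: e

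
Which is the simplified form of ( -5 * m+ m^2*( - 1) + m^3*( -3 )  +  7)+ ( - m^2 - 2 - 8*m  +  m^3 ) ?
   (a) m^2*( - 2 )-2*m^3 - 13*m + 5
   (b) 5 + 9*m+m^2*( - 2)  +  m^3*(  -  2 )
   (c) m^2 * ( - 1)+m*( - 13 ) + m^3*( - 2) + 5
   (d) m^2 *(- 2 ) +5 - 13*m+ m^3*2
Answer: a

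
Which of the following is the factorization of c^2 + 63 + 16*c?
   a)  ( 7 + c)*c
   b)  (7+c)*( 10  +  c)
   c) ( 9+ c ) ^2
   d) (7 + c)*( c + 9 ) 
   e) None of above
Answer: d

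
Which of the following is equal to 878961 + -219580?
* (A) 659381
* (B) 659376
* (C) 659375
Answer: A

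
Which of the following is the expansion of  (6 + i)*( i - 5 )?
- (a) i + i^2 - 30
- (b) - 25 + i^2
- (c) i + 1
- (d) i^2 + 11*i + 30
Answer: a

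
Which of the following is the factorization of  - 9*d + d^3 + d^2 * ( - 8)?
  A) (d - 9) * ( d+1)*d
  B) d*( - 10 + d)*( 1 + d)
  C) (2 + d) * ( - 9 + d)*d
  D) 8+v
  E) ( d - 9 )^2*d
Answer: A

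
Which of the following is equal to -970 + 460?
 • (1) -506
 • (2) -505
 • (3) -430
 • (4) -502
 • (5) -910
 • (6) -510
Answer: 6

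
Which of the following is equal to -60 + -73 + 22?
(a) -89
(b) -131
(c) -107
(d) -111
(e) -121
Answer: d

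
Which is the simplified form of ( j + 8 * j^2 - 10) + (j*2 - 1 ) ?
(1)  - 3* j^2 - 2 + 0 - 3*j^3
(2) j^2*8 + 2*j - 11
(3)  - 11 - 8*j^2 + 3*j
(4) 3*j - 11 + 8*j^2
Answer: 4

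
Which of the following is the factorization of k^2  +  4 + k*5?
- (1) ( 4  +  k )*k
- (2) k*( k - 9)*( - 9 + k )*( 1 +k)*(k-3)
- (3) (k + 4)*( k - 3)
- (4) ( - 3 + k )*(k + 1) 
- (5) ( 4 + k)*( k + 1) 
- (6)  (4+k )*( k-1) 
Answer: 5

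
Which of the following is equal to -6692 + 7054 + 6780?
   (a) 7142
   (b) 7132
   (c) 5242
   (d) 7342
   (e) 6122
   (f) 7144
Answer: a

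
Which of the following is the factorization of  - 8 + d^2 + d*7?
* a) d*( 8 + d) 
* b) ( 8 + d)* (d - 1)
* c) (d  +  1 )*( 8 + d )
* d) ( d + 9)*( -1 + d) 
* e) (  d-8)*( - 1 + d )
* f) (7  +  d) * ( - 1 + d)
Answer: b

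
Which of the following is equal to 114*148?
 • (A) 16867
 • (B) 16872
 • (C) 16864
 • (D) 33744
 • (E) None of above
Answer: B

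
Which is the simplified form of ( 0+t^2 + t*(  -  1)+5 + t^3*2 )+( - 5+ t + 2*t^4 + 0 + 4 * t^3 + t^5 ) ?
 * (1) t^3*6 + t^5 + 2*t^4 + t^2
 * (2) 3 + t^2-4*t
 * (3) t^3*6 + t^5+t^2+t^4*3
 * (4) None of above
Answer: 1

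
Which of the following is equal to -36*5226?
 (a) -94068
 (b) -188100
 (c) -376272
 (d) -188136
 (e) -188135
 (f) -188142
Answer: d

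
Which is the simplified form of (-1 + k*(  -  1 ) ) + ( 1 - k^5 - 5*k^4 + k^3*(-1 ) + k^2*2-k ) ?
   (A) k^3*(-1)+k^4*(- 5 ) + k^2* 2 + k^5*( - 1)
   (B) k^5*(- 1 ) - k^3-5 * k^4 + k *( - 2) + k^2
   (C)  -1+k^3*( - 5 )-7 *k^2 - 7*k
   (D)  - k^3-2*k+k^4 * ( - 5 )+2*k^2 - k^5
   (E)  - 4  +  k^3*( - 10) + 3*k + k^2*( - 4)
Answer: D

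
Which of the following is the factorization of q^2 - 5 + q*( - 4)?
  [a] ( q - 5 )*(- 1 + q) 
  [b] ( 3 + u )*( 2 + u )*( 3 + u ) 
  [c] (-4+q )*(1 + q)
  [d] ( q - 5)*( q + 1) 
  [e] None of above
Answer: d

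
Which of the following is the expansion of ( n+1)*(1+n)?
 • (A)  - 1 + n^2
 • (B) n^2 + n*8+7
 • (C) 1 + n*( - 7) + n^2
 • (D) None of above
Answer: D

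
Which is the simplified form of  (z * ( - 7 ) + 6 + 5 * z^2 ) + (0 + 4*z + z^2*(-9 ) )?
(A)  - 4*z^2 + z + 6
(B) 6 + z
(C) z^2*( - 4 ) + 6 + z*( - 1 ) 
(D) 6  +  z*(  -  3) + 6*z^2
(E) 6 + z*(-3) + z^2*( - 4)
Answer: E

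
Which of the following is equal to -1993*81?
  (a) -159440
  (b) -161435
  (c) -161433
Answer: c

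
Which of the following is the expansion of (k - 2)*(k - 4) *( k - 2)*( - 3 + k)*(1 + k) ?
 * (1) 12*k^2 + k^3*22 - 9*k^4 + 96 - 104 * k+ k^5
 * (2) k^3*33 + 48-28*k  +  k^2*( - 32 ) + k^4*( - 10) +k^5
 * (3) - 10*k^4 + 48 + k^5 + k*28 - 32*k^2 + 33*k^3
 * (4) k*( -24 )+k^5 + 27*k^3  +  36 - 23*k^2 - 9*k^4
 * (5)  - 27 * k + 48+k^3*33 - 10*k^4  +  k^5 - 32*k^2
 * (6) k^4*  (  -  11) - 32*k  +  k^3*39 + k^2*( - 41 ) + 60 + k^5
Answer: 2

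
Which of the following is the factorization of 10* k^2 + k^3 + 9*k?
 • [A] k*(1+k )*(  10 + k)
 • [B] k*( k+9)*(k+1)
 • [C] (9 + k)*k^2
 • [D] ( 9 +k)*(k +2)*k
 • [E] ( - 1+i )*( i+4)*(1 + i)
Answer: B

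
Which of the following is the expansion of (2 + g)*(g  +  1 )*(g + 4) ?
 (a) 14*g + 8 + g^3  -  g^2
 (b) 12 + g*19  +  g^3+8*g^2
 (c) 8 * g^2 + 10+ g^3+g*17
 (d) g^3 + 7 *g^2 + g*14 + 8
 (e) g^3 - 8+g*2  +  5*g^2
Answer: d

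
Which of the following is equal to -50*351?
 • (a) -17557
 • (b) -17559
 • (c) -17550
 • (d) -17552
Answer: c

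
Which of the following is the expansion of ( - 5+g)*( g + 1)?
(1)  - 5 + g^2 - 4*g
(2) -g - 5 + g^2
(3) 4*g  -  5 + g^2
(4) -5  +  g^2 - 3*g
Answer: 1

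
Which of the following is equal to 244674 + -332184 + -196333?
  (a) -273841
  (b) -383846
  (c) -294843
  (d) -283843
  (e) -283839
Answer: d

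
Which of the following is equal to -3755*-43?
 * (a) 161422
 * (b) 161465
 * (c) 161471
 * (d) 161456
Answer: b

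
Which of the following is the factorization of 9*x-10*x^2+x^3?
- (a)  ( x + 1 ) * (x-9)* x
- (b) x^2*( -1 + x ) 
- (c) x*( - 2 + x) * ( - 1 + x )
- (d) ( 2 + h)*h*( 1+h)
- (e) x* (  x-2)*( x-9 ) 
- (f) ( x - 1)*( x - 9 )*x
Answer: f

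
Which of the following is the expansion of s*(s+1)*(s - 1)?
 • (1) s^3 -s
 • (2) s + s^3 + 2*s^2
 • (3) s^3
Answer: 1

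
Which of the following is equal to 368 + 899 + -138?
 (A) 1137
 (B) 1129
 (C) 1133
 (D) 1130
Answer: B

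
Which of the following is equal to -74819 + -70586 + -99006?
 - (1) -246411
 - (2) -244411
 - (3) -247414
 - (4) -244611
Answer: 2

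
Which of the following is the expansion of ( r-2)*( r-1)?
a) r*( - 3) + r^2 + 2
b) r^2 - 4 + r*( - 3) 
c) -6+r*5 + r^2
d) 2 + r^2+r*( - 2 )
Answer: a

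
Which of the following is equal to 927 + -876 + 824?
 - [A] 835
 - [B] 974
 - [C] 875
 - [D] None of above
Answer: C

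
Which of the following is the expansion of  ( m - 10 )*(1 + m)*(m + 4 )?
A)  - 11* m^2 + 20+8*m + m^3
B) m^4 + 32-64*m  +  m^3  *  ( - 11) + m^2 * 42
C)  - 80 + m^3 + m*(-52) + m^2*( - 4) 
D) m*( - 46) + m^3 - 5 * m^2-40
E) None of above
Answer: D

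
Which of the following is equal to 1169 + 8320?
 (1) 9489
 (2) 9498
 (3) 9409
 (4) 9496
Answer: 1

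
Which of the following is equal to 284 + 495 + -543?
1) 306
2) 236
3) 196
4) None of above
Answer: 2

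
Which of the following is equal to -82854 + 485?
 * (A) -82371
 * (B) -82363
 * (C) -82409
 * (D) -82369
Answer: D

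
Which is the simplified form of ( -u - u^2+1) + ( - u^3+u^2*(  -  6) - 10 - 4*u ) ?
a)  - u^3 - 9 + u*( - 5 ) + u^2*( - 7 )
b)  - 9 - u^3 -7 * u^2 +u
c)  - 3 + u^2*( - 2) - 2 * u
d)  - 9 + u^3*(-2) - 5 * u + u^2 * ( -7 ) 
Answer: a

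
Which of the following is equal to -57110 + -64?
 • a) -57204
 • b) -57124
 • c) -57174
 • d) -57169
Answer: c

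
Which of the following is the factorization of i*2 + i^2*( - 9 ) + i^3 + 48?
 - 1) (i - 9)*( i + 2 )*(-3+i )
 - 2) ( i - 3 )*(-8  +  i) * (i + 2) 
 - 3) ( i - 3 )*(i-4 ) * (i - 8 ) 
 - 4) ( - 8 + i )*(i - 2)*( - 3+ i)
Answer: 2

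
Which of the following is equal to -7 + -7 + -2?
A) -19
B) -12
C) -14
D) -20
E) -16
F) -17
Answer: E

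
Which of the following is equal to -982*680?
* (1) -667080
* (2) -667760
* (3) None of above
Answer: 2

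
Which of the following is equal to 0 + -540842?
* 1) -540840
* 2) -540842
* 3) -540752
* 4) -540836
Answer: 2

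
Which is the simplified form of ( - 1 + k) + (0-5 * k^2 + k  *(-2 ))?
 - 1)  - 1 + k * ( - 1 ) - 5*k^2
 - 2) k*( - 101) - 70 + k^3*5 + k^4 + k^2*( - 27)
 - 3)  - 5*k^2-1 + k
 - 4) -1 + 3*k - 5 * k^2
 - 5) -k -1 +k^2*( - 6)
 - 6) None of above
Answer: 1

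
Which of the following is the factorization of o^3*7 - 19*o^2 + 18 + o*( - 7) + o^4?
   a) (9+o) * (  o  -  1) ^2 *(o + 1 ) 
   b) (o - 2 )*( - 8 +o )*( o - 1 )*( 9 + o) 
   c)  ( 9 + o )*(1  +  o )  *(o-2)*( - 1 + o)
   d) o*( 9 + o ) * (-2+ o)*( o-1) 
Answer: c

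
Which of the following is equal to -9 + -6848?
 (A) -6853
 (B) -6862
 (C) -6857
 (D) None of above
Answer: C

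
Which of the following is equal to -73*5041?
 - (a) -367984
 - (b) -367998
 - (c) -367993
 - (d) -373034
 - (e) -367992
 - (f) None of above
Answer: c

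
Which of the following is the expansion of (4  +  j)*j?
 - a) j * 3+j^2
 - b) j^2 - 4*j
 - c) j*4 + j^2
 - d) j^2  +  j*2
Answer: c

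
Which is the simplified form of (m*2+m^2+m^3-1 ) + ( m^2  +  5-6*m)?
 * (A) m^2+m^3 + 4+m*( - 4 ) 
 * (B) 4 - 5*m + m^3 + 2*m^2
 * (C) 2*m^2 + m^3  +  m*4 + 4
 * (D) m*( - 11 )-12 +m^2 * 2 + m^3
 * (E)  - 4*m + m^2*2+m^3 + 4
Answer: E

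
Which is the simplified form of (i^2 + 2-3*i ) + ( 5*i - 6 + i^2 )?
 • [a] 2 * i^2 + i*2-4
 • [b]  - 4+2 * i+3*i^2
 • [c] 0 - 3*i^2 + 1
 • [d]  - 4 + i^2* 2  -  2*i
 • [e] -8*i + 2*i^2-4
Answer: a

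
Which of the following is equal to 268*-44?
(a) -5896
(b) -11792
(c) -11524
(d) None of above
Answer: b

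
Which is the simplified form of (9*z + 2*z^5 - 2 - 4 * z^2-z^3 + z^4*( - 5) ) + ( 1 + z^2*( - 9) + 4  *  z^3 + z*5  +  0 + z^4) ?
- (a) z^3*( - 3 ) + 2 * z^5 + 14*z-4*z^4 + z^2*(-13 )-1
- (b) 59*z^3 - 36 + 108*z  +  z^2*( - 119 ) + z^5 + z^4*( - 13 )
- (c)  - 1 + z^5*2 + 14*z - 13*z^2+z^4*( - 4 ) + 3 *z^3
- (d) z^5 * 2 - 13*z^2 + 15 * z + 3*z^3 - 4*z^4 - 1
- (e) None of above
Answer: c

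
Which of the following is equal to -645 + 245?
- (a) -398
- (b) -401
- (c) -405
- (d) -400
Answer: d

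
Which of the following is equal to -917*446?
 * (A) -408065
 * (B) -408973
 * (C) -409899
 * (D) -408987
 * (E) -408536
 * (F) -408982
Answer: F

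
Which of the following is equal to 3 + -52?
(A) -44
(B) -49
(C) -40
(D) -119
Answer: B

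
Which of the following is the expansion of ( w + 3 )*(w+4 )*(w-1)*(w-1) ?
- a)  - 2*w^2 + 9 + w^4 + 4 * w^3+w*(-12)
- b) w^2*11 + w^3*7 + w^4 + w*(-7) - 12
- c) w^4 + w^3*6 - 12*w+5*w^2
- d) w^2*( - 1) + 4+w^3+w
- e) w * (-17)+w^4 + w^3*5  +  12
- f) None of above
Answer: f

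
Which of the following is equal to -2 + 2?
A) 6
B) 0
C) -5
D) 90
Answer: B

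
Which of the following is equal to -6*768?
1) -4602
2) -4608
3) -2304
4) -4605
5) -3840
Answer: 2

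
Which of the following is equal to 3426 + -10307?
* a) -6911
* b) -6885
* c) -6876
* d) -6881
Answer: d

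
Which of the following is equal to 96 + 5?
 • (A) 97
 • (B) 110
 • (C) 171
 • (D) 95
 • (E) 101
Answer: E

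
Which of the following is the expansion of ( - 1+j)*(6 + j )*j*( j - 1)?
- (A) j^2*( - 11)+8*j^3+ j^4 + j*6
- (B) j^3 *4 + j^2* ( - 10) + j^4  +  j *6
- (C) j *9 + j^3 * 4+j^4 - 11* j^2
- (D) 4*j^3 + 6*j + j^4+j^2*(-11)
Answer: D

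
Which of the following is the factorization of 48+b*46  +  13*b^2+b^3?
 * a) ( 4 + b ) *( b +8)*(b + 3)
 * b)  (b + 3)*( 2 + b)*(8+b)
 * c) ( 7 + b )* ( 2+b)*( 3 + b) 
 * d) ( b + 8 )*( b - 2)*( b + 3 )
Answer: b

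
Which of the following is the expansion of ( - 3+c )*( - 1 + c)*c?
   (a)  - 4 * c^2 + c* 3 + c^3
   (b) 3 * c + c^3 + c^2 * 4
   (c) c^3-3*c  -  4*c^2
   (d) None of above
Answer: a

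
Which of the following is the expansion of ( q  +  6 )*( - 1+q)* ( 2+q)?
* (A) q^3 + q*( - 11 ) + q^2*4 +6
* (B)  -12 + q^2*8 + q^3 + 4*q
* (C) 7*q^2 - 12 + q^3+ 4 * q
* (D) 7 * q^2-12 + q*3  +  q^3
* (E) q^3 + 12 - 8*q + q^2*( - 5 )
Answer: C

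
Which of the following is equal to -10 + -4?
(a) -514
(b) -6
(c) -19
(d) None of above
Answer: d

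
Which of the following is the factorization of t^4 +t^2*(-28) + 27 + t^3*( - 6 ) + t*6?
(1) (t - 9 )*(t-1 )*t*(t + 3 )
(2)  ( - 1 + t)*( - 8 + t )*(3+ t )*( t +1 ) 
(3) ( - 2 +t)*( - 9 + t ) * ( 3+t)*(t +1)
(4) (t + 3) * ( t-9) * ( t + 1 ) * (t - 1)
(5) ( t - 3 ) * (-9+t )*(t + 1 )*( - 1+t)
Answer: 4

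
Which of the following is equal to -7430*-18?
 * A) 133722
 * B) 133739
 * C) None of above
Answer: C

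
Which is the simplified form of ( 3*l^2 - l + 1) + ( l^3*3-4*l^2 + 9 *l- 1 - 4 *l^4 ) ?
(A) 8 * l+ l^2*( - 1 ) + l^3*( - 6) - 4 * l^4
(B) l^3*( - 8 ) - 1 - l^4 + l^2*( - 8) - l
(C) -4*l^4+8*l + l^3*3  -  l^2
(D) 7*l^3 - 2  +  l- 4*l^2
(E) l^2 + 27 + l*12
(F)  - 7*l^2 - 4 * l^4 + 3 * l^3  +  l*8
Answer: C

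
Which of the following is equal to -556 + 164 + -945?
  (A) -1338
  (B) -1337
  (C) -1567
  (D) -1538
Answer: B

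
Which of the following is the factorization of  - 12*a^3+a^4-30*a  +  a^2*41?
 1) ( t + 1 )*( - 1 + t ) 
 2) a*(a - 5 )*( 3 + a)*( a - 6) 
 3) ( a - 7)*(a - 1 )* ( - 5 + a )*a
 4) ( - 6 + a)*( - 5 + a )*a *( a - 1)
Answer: 4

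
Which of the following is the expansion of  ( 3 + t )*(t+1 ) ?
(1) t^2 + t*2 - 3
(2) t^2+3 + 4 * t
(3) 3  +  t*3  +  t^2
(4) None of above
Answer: 2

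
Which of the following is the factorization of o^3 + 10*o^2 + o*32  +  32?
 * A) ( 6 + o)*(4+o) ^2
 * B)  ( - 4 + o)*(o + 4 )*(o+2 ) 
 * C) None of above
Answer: C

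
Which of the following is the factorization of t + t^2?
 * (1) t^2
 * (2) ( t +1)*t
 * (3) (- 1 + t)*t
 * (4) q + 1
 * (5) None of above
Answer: 2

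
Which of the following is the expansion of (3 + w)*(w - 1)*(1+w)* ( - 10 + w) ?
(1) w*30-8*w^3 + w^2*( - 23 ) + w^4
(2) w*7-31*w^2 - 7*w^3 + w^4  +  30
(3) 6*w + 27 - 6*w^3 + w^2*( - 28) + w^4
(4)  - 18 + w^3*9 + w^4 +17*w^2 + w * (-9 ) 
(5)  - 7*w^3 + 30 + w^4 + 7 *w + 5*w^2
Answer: 2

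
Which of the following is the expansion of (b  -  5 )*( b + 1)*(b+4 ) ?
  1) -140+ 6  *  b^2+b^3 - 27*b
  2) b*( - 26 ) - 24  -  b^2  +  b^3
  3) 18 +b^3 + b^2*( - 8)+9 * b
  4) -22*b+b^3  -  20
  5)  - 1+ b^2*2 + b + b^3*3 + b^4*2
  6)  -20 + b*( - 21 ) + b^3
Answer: 6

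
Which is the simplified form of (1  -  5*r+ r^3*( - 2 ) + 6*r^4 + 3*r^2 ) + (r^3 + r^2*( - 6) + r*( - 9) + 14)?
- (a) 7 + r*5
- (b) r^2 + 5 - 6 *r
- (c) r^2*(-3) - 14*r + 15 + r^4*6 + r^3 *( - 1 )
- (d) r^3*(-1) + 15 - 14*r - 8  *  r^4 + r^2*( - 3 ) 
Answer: c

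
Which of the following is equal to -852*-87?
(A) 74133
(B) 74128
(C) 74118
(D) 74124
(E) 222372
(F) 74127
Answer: D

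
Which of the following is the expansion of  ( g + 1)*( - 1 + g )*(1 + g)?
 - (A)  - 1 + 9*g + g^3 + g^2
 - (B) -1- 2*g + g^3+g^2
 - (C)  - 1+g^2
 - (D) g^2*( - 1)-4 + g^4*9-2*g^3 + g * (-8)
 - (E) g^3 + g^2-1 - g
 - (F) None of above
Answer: E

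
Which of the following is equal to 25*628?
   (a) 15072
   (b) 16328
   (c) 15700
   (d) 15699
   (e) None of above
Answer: c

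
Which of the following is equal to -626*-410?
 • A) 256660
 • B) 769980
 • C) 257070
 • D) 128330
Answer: A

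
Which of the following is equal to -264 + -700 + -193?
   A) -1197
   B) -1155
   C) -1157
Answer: C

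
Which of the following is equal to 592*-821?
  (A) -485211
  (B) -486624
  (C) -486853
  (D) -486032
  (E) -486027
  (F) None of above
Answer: D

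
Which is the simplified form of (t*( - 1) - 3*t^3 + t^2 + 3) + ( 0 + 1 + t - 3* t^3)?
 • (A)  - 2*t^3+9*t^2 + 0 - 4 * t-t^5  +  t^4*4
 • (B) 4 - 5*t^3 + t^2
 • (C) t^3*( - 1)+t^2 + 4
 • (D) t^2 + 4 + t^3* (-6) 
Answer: D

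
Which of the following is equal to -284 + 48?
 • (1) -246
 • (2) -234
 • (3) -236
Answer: 3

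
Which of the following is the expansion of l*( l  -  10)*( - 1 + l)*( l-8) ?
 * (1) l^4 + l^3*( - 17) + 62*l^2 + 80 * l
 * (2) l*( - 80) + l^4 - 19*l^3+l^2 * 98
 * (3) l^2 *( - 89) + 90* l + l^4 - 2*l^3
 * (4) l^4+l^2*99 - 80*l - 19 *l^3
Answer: 2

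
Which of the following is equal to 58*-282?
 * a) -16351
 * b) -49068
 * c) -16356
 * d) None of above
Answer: c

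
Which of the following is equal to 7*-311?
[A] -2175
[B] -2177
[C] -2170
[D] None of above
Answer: B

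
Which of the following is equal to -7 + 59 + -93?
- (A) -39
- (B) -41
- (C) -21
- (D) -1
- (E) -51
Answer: B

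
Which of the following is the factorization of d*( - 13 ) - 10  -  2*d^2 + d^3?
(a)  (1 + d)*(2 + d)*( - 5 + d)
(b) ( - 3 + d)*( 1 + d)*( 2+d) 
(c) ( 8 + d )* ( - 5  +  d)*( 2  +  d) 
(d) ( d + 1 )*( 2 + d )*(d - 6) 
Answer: a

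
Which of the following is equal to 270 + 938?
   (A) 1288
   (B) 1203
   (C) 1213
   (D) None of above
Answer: D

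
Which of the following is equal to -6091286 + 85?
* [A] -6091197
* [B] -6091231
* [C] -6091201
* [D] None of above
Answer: C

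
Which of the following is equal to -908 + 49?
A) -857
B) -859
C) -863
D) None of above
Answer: B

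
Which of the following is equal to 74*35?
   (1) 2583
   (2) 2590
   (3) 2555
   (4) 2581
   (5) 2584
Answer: 2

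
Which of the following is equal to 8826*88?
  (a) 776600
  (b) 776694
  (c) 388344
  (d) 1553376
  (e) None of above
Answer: e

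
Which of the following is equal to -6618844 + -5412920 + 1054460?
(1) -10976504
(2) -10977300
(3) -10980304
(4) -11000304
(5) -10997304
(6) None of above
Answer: 6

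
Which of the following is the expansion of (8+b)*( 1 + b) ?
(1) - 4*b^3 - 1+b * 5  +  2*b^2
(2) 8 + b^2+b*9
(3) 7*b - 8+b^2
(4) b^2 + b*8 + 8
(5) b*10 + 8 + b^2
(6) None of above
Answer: 2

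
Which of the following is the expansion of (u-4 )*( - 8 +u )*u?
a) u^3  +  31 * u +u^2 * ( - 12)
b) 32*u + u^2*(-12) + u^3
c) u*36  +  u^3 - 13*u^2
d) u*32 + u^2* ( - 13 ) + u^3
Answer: b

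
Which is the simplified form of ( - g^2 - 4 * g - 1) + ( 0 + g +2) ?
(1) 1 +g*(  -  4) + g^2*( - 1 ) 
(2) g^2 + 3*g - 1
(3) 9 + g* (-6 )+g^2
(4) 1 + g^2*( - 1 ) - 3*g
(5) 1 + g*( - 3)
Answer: 4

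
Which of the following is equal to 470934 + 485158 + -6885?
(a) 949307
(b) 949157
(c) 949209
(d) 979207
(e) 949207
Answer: e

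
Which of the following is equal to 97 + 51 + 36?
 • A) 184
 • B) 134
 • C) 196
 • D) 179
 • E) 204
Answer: A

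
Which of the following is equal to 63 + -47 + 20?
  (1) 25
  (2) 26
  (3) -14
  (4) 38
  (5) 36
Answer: 5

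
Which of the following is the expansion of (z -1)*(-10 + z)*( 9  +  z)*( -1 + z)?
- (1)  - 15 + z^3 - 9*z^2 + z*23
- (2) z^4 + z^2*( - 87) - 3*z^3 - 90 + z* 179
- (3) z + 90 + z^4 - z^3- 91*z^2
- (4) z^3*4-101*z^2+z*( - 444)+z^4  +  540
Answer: 2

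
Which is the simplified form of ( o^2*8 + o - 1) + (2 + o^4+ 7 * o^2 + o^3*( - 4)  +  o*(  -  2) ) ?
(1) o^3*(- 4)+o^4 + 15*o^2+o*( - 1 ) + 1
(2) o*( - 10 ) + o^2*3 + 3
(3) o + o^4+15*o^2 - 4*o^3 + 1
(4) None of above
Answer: 1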